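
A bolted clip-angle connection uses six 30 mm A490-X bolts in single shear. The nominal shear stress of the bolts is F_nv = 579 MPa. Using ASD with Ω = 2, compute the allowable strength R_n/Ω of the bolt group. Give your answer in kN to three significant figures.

1230 kN

A_b = π × 30² / 4 = 706.9 mm².
R_n = F_nv · A_b · n · n_s = 579 × 706.9 × 6 × 1 / 1000 = 2456 kN.
Allowable strength R_n/Ω = 2456 / 2 = 1230 kN.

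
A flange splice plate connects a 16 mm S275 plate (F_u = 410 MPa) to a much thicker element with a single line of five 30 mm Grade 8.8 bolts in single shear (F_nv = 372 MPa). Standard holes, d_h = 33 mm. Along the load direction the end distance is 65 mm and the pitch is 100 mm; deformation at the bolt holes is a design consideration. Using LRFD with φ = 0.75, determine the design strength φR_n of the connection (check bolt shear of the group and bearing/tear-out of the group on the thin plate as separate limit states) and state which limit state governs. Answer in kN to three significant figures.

Bolt shear: A_b = π·30²/4 = 706.9 mm²; R_n = 372 × 706.9 × 5 × 1 / 1000 = 1315 kN → 0.75 × 1315 = 986 kN.
Bearing (1.2 l_c t F_u ≤ 2.4 d t F_u): upper limit = 2.4·30·16·410 / 1000 = 472.3 kN.
  Edge l_c = 65 − 33/2 = 48.5 → r_n = 381.8 kN; interior l_c = 100 − 33 = 67 → r_n = 472.3 kN.
  R_n,bearing = 1·381.8 + 4·472.3 = 2271 kN → 0.75 × 2271 = 1700 kN.
Bolt shear governs: 986 kN.

986 kN (bolt shear governs)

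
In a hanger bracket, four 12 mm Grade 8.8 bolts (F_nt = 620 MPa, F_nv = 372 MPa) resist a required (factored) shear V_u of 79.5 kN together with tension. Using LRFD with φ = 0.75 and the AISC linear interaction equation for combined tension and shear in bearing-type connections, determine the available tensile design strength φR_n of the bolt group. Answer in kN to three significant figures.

A_b = π·12²/4 = 113.1 mm²; f_rv = 79.5 × 1000 / (4 × 113.1) = 175.7 MPa.
F'_nt = 1.3 F_nt − (F_nt / φF_nv) f_rv = 1.3·620 − (620/(0.75·372))·175.7 = 415.5 MPa, capped at F_nt → F'_nt = 415.5 MPa.
R_n = F'_nt · A_b · n = 415.5 × 113.1 × 4 / 1000 = 188 kN.
Design strength φR_n = 0.75 × 188 = 141 kN.

141 kN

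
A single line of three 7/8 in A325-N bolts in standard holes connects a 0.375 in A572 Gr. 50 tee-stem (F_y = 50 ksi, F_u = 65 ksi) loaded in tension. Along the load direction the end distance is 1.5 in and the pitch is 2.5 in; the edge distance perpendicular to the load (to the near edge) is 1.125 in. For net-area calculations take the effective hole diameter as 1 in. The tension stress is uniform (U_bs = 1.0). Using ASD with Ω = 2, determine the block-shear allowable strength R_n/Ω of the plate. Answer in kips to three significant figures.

Shear plane L_v = 1.5 + 2·2.5 = 6.5 in; A_gv = 6.5 × 0.375 = 2.438 in².
A_nv = (6.5 − 2.5·1) × 0.375 = 1.5 in².
A_nt = (1.125 − 0.5·1) × 0.375 = 0.2344 in².
0.6 F_u A_nv = 58.5 kips; 0.6 F_y A_gv = 73.12 kips → shear rupture governs the shear term.
R_n = 58.5 + 1.0 × 65 × 0.2344 = 73.73 kips.
Allowable strength R_n/Ω = 73.73 / 2 = 36.9 kips.

36.9 kips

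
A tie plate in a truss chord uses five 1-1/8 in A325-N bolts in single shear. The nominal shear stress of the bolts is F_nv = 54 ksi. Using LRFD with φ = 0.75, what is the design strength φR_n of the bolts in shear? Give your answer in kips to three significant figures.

201 kips

A_b = π × 1.125² / 4 = 0.994 in².
R_n = F_nv · A_b · n · n_s = 54 × 0.994 × 5 × 1 = 268.4 kips.
Design strength φR_n = 0.75 × 268.4 = 201 kips.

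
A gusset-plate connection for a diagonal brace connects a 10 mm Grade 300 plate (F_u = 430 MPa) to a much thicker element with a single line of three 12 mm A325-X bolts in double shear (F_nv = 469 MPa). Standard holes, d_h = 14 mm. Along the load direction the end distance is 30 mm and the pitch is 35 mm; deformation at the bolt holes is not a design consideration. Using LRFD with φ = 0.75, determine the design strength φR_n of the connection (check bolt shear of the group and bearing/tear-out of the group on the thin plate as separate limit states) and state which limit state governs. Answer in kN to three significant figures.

Bolt shear: A_b = π·12²/4 = 113.1 mm²; R_n = 469 × 113.1 × 3 × 2 / 1000 = 318.3 kN → 0.75 × 318.3 = 239 kN.
Bearing (1.5 l_c t F_u ≤ 3.0 d t F_u): upper limit = 3.0·12·10·430 / 1000 = 154.8 kN.
  Edge l_c = 30 − 14/2 = 23 → r_n = 148.3 kN; interior l_c = 35 − 14 = 21 → r_n = 135.4 kN.
  R_n,bearing = 1·148.3 + 2·135.4 = 419.2 kN → 0.75 × 419.2 = 314 kN.
Bolt shear governs: 239 kN.

239 kN (bolt shear governs)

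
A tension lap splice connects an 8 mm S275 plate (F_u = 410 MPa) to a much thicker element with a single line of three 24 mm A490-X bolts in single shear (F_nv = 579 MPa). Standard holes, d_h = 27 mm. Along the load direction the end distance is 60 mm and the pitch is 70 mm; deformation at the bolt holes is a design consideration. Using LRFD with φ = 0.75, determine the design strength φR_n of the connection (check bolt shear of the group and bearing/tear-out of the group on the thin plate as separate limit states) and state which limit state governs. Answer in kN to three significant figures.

391 kN (bearing governs)

Bolt shear: A_b = π·24²/4 = 452.4 mm²; R_n = 579 × 452.4 × 3 × 1 / 1000 = 785.8 kN → 0.75 × 785.8 = 589 kN.
Bearing (1.2 l_c t F_u ≤ 2.4 d t F_u): upper limit = 2.4·24·8·410 / 1000 = 188.9 kN.
  Edge l_c = 60 − 27/2 = 46.5 → r_n = 183 kN; interior l_c = 70 − 27 = 43 → r_n = 169.2 kN.
  R_n,bearing = 1·183 + 2·169.2 = 521.5 kN → 0.75 × 521.5 = 391 kN.
Bearing governs: 391 kN.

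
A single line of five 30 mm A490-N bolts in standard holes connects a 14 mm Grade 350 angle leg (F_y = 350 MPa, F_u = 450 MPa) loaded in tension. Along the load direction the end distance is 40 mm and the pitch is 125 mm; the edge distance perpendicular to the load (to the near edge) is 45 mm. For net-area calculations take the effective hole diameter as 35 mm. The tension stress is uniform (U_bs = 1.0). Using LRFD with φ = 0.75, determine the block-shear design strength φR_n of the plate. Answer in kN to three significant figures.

Shear plane L_v = 40 + 4·125 = 540 mm; A_gv = 540 × 14 = 7560 mm².
A_nv = (540 − 4.5·35) × 14 = 5355 mm².
A_nt = (45 − 0.5·35) × 14 = 385 mm².
0.6 F_u A_nv = 1446 kN; 0.6 F_y A_gv = 1588 kN → shear rupture governs the shear term.
R_n = 1446 + 1.0 × 450 × 385 / 1000 = 1619 kN.
Design strength φR_n = 0.75 × 1619 = 1210 kN.

1210 kN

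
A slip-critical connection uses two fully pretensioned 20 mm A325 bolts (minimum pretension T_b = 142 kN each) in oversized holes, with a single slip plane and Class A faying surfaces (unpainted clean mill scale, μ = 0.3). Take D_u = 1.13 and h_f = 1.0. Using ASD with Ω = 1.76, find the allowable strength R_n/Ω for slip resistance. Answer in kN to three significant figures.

R_n = μ · D_u · h_f · T_b · n_s · n_b = 0.3 × 1.13 × 1.0 × 142 × 1 × 2 = 96.28 kN.
Allowable strength R_n/Ω = 96.28 / 1.76 = 54.7 kN.

54.7 kN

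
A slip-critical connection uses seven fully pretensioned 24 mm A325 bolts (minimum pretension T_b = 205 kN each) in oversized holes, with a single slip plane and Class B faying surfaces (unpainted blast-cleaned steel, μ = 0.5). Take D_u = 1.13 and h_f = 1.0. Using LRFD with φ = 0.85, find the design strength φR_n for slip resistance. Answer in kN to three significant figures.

689 kN

R_n = μ · D_u · h_f · T_b · n_s · n_b = 0.5 × 1.13 × 1.0 × 205 × 1 × 7 = 810.8 kN.
Design strength φR_n = 0.85 × 810.8 = 689 kN.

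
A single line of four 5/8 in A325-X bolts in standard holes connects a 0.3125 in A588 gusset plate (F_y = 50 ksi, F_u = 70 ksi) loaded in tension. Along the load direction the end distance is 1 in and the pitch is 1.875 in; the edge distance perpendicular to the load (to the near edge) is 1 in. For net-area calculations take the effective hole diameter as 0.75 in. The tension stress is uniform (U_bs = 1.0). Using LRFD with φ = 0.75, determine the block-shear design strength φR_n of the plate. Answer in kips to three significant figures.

49.6 kips

Shear plane L_v = 1 + 3·1.875 = 6.625 in; A_gv = 6.625 × 0.3125 = 2.07 in².
A_nv = (6.625 − 3.5·0.75) × 0.3125 = 1.25 in².
A_nt = (1 − 0.5·0.75) × 0.3125 = 0.1953 in².
0.6 F_u A_nv = 52.5 kips; 0.6 F_y A_gv = 62.11 kips → shear rupture governs the shear term.
R_n = 52.5 + 1.0 × 70 × 0.1953 = 66.17 kips.
Design strength φR_n = 0.75 × 66.17 = 49.6 kips.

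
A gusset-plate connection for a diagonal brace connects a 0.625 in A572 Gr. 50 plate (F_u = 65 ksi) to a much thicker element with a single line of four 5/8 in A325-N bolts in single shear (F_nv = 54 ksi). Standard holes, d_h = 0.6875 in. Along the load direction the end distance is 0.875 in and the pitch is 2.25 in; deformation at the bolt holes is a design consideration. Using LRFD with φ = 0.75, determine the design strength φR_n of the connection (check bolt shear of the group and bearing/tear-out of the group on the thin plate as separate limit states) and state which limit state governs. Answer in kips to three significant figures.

49.7 kips (bolt shear governs)

Bolt shear: A_b = π·0.625²/4 = 0.3068 in²; R_n = 54 × 0.3068 × 4 × 1 = 66.27 kips → 0.75 × 66.27 = 49.7 kips.
Bearing (1.2 l_c t F_u ≤ 2.4 d t F_u): upper limit = 2.4·0.625·0.625·65 = 60.94 kips.
  Edge l_c = 0.875 − 0.6875/2 = 0.5312 → r_n = 25.9 kips; interior l_c = 2.25 − 0.6875 = 1.562 → r_n = 60.94 kips.
  R_n,bearing = 1·25.9 + 3·60.94 = 208.7 kips → 0.75 × 208.7 = 157 kips.
Bolt shear governs: 49.7 kips.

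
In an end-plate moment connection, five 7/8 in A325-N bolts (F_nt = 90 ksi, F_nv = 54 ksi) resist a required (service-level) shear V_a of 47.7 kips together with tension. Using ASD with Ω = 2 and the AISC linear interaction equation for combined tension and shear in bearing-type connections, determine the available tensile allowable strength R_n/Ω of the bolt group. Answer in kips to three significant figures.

A_b = π·0.875²/4 = 0.6013 in²; f_rv = 47.7 / (5 × 0.6013) = 15.87 ksi.
F'_nt = 1.3 F_nt − (Ω F_nt / F_nv) f_rv = 1.3·90 − (2·90/54)·15.87 = 64.12 ksi, capped at F_nt → F'_nt = 64.12 ksi.
R_n = F'_nt · A_b · n = 64.12 × 0.6013 × 5 = 192.8 kips.
Allowable strength R_n/Ω = 192.8 / 2 = 96.4 kips.

96.4 kips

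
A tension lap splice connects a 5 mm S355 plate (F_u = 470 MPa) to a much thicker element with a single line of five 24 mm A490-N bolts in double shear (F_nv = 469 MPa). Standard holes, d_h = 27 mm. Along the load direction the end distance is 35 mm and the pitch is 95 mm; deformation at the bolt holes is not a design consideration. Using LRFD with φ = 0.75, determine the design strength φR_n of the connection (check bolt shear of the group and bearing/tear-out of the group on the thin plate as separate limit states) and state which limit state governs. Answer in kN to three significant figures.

564 kN (bearing governs)

Bolt shear: A_b = π·24²/4 = 452.4 mm²; R_n = 469 × 452.4 × 5 × 2 / 1000 = 2122 kN → 0.75 × 2122 = 1590 kN.
Bearing (1.5 l_c t F_u ≤ 3.0 d t F_u): upper limit = 3.0·24·5·470 / 1000 = 169.2 kN.
  Edge l_c = 35 − 27/2 = 21.5 → r_n = 75.79 kN; interior l_c = 95 − 27 = 68 → r_n = 169.2 kN.
  R_n,bearing = 1·75.79 + 4·169.2 = 752.6 kN → 0.75 × 752.6 = 564 kN.
Bearing governs: 564 kN.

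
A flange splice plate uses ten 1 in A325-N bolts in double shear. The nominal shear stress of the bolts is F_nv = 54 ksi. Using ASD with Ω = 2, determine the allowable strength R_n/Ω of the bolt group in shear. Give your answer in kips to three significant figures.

A_b = π × 1² / 4 = 0.7854 in².
R_n = F_nv · A_b · n · n_s = 54 × 0.7854 × 10 × 2 = 848.2 kips.
Allowable strength R_n/Ω = 848.2 / 2 = 424 kips.

424 kips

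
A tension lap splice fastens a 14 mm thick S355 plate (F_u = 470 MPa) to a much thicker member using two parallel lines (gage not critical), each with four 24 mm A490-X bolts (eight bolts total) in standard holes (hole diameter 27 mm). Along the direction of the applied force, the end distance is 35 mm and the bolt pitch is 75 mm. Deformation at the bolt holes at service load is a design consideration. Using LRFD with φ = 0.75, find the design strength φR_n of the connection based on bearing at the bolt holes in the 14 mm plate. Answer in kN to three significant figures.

Per bolt r_n = 1.2 l_c t F_u ≤ 2.4 d t F_u; upper limit = 2.4 × 24 × 14 × 470 / 1000 = 379 kN.
Edge bolt: l_c = 35 − 27/2 = 21.5 mm → 1.2 × 21.5 × 14 × 470 / 1000 = 169.8 → r_n = 169.8 kN.
Interior bolts: l_c = 75 − 27 = 48 mm → 1.2 × 48 × 14 × 470 / 1000 = 379 → r_n = 379 kN.
R_n = 2 × 169.8 + 6 × 379 = 2614 kN.
Design strength φR_n = 0.75 × 2614 = 1960 kN.

1960 kN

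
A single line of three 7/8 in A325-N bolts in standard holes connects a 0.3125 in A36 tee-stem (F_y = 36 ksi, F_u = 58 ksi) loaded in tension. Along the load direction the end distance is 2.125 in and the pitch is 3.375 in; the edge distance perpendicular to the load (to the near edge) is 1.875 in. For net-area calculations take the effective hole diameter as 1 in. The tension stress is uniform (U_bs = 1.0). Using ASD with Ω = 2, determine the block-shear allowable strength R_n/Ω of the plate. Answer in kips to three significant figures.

Shear plane L_v = 2.125 + 2·3.375 = 8.875 in; A_gv = 8.875 × 0.3125 = 2.773 in².
A_nv = (8.875 − 2.5·1) × 0.3125 = 1.992 in².
A_nt = (1.875 − 0.5·1) × 0.3125 = 0.4297 in².
0.6 F_u A_nv = 69.33 kips; 0.6 F_y A_gv = 59.91 kips → shear yielding governs the shear term.
R_n = 59.91 + 1.0 × 58 × 0.4297 = 84.83 kips.
Allowable strength R_n/Ω = 84.83 / 2 = 42.4 kips.

42.4 kips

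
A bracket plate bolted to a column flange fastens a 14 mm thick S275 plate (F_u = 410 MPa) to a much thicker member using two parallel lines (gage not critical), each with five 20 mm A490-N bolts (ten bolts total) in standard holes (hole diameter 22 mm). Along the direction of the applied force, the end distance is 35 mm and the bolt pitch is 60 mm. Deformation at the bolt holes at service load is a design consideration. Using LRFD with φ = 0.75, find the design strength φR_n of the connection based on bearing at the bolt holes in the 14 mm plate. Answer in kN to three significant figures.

1820 kN

Per bolt r_n = 1.2 l_c t F_u ≤ 2.4 d t F_u; upper limit = 2.4 × 20 × 14 × 410 / 1000 = 275.5 kN.
Edge bolt: l_c = 35 − 22/2 = 24 mm → 1.2 × 24 × 14 × 410 / 1000 = 165.3 → r_n = 165.3 kN.
Interior bolts: l_c = 60 − 22 = 38 mm → 1.2 × 38 × 14 × 410 / 1000 = 261.7 → r_n = 261.7 kN.
R_n = 2 × 165.3 + 8 × 261.7 = 2425 kN.
Design strength φR_n = 0.75 × 2425 = 1820 kN.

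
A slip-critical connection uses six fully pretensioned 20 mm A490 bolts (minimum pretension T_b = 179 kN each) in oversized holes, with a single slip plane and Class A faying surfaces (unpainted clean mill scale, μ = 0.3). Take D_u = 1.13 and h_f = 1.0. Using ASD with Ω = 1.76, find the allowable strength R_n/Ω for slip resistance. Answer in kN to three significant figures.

R_n = μ · D_u · h_f · T_b · n_s · n_b = 0.3 × 1.13 × 1.0 × 179 × 1 × 6 = 364.1 kN.
Allowable strength R_n/Ω = 364.1 / 1.76 = 207 kN.

207 kN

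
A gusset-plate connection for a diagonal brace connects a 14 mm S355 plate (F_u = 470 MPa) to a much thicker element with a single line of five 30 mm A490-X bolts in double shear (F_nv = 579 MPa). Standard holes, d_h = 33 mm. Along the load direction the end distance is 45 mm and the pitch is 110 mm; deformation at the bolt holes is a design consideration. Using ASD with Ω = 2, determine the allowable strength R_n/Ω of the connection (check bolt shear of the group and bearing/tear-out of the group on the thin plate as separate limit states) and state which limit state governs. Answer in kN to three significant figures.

Bolt shear: A_b = π·30²/4 = 706.9 mm²; R_n = 579 × 706.9 × 5 × 2 / 1000 = 4093 kN → 4093 / 2 = 2050 kN.
Bearing (1.2 l_c t F_u ≤ 2.4 d t F_u): upper limit = 2.4·30·14·470 / 1000 = 473.8 kN.
  Edge l_c = 45 − 33/2 = 28.5 → r_n = 225 kN; interior l_c = 110 − 33 = 77 → r_n = 473.8 kN.
  R_n,bearing = 1·225 + 4·473.8 = 2120 kN → 2120 / 2 = 1060 kN.
Bearing governs: 1060 kN.

1060 kN (bearing governs)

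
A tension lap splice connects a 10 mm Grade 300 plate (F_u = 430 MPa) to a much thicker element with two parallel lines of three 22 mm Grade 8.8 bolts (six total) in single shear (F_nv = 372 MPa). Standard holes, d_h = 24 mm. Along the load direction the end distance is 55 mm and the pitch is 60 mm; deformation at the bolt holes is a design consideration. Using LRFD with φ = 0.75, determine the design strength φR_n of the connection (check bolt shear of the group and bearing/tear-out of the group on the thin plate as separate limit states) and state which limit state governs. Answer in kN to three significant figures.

Bolt shear: A_b = π·22²/4 = 380.1 mm²; R_n = 372 × 380.1 × 6 × 1 / 1000 = 848.5 kN → 0.75 × 848.5 = 636 kN.
Bearing (1.2 l_c t F_u ≤ 2.4 d t F_u): upper limit = 2.4·22·10·430 / 1000 = 227 kN.
  Edge l_c = 55 − 24/2 = 43 → r_n = 221.9 kN; interior l_c = 60 − 24 = 36 → r_n = 185.8 kN.
  R_n,bearing = 2·221.9 + 4·185.8 = 1187 kN → 0.75 × 1187 = 890 kN.
Bolt shear governs: 636 kN.

636 kN (bolt shear governs)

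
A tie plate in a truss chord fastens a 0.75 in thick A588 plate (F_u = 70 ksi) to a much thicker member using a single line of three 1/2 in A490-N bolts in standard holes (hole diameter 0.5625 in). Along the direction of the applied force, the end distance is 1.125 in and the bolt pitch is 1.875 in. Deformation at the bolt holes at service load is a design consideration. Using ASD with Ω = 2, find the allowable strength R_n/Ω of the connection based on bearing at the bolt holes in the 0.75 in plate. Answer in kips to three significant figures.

Per bolt r_n = 1.2 l_c t F_u ≤ 2.4 d t F_u; upper limit = 2.4 × 0.5 × 0.75 × 70 = 63 kips.
Edge bolt: l_c = 1.125 − 0.5625/2 = 0.8438 in → 1.2 × 0.8438 × 0.75 × 70 = 53.16 → r_n = 53.16 kips.
Interior bolts: l_c = 1.875 − 0.5625 = 1.312 in → 1.2 × 1.312 × 0.75 × 70 = 82.69 → r_n = 63 kips.
R_n = 1 × 53.16 + 2 × 63 = 179.2 kips.
Allowable strength R_n/Ω = 179.2 / 2 = 89.6 kips.

89.6 kips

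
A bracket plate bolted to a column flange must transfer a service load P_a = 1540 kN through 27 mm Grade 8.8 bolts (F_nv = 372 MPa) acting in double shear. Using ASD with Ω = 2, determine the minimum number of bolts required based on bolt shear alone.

8 bolts

A_b = π·27²/4 = 572.6 mm².
Per-bolt allowable strength R_n/Ω = 372 × 572.6 × 2 / 1000 / 2 = 213 kN.
n ≥ 1540 / 213 = 7.23 → use 8 bolts.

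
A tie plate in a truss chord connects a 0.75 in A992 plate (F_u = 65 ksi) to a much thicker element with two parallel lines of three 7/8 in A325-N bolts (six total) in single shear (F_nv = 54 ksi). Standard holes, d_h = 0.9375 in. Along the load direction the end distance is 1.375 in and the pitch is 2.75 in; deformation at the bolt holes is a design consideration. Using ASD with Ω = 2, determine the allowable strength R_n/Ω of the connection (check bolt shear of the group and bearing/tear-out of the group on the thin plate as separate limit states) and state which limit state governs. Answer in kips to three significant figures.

Bolt shear: A_b = π·0.875²/4 = 0.6013 in²; R_n = 54 × 0.6013 × 6 × 1 = 194.8 kips → 194.8 / 2 = 97.4 kips.
Bearing (1.2 l_c t F_u ≤ 2.4 d t F_u): upper limit = 2.4·0.875·0.75·65 = 102.4 kips.
  Edge l_c = 1.375 − 0.9375/2 = 0.9062 → r_n = 53.02 kips; interior l_c = 2.75 − 0.9375 = 1.812 → r_n = 102.4 kips.
  R_n,bearing = 2·53.02 + 4·102.4 = 515.5 kips → 515.5 / 2 = 258 kips.
Bolt shear governs: 97.4 kips.

97.4 kips (bolt shear governs)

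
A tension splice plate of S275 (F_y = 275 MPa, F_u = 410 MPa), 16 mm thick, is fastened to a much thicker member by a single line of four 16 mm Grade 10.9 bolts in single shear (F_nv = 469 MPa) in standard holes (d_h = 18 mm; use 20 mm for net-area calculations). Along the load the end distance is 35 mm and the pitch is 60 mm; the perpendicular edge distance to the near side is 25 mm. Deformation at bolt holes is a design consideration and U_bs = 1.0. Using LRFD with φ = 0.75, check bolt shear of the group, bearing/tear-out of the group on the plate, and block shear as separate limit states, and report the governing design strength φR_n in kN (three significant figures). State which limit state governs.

Bolt shear: A_b = π·16²/4 = 201.1 mm²; R_n = 469 × 201.1 × 4 × 1 / 1000 = 377.2 kN → 0.75 × 377.2 = 283 kN.
Bearing: edge l_c = 26, r_n = 204.7 kN; interior l_c = 42, r_n = 251.9 kN; R_n = 204.7 + 3·251.9 = 960.4 kN → 720 kN.
Block shear: A_gv = 3440, A_nv = 2320, A_nt = 240 mm²; R_n = min(0.6F_uA_nv, 0.6F_yA_gv) + U_bs·F_u·A_nt = 666 kN → 500 kN.
Bolt shear governs: 283 kN.

283 kN (bolt shear governs)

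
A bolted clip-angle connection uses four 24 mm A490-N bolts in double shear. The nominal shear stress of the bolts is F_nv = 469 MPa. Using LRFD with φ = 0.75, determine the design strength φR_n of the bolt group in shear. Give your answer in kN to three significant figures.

A_b = π × 24² / 4 = 452.4 mm².
R_n = F_nv · A_b · n · n_s = 469 × 452.4 × 4 × 2 / 1000 = 1697 kN.
Design strength φR_n = 0.75 × 1697 = 1270 kN.

1270 kN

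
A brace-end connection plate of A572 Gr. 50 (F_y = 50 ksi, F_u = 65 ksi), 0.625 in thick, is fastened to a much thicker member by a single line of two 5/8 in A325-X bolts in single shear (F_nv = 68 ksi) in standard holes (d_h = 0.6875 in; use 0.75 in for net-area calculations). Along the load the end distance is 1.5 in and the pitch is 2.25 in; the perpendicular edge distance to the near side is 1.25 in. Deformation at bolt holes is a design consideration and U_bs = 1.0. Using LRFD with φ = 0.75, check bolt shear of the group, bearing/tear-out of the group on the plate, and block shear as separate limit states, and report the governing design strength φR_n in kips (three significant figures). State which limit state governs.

Bolt shear: A_b = π·0.625²/4 = 0.3068 in²; R_n = 68 × 0.3068 × 2 × 1 = 41.72 kips → 0.75 × 41.72 = 31.3 kips.
Bearing: edge l_c = 1.156, r_n = 56.37 kips; interior l_c = 1.562, r_n = 60.94 kips; R_n = 56.37 + 1·60.94 = 117.3 kips → 88 kips.
Block shear: A_gv = 2.344, A_nv = 1.641, A_nt = 0.5469 in²; R_n = min(0.6F_uA_nv, 0.6F_yA_gv) + U_bs·F_u·A_nt = 99.53 kips → 74.6 kips.
Bolt shear governs: 31.3 kips.

31.3 kips (bolt shear governs)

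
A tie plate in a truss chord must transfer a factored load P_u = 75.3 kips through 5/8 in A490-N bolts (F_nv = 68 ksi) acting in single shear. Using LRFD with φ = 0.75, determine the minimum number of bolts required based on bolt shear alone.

5 bolts

A_b = π·0.625²/4 = 0.3068 in².
Per-bolt design strength φR_n = 0.75 × 68 × 0.3068 × 1 = 15.65 kips.
n ≥ 75.3 / 15.65 = 4.813 → use 5 bolts.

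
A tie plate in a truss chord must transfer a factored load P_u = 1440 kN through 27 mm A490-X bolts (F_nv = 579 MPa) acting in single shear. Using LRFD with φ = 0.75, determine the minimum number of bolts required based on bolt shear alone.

6 bolts

A_b = π·27²/4 = 572.6 mm².
Per-bolt design strength φR_n = 0.75 × 579 × 572.6 × 1 / 1000 = 248.6 kN.
n ≥ 1440 / 248.6 = 5.792 → use 6 bolts.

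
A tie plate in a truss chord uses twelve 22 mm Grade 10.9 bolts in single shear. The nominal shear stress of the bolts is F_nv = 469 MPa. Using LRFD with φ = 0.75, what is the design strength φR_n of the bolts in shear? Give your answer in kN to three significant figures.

1600 kN

A_b = π × 22² / 4 = 380.1 mm².
R_n = F_nv · A_b · n · n_s = 469 × 380.1 × 12 × 1 / 1000 = 2139 kN.
Design strength φR_n = 0.75 × 2139 = 1600 kN.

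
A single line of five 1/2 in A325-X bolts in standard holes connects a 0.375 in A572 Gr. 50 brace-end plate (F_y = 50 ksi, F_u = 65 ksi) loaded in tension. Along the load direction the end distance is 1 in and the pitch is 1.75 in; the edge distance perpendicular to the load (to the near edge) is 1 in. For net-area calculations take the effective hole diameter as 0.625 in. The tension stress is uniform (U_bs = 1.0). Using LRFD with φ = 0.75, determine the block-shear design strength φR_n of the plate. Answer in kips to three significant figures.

Shear plane L_v = 1 + 4·1.75 = 8 in; A_gv = 8 × 0.375 = 3 in².
A_nv = (8 − 4.5·0.625) × 0.375 = 1.945 in².
A_nt = (1 − 0.5·0.625) × 0.375 = 0.2578 in².
0.6 F_u A_nv = 75.87 kips; 0.6 F_y A_gv = 90 kips → shear rupture governs the shear term.
R_n = 75.87 + 1.0 × 65 × 0.2578 = 92.62 kips.
Design strength φR_n = 0.75 × 92.62 = 69.5 kips.

69.5 kips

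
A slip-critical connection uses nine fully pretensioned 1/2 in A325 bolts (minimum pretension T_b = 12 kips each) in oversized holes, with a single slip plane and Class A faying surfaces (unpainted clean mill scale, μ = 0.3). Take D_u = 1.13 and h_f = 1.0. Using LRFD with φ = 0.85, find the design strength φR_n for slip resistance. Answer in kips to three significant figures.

R_n = μ · D_u · h_f · T_b · n_s · n_b = 0.3 × 1.13 × 1.0 × 12 × 1 × 9 = 36.61 kips.
Design strength φR_n = 0.85 × 36.61 = 31.1 kips.

31.1 kips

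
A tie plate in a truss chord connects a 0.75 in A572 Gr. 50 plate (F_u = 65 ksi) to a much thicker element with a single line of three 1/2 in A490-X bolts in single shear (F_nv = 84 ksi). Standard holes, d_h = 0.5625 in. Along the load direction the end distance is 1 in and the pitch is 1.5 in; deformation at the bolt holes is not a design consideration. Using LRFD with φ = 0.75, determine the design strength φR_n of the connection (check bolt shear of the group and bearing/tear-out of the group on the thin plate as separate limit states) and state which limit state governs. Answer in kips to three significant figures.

37.1 kips (bolt shear governs)

Bolt shear: A_b = π·0.5²/4 = 0.1963 in²; R_n = 84 × 0.1963 × 3 × 1 = 49.48 kips → 0.75 × 49.48 = 37.1 kips.
Bearing (1.5 l_c t F_u ≤ 3.0 d t F_u): upper limit = 3.0·0.5·0.75·65 = 73.12 kips.
  Edge l_c = 1 − 0.5625/2 = 0.7188 → r_n = 52.56 kips; interior l_c = 1.5 − 0.5625 = 0.9375 → r_n = 68.55 kips.
  R_n,bearing = 1·52.56 + 2·68.55 = 189.7 kips → 0.75 × 189.7 = 142 kips.
Bolt shear governs: 37.1 kips.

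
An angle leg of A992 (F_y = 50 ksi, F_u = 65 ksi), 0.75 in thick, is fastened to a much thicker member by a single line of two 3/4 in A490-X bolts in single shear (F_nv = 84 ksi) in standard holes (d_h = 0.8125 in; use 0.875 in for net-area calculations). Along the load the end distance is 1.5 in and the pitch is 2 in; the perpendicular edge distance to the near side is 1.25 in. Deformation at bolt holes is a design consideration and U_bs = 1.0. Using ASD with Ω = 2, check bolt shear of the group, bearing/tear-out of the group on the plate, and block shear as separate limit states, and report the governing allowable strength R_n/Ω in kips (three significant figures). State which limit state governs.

37.1 kips (bolt shear governs)

Bolt shear: A_b = π·0.75²/4 = 0.4418 in²; R_n = 84 × 0.4418 × 2 × 1 = 74.22 kips → 74.22 / 2 = 37.1 kips.
Bearing: edge l_c = 1.094, r_n = 63.98 kips; interior l_c = 1.188, r_n = 69.47 kips; R_n = 63.98 + 1·69.47 = 133.5 kips → 66.7 kips.
Block shear: A_gv = 2.625, A_nv = 1.641, A_nt = 0.6094 in²; R_n = min(0.6F_uA_nv, 0.6F_yA_gv) + U_bs·F_u·A_nt = 103.6 kips → 51.8 kips.
Bolt shear governs: 37.1 kips.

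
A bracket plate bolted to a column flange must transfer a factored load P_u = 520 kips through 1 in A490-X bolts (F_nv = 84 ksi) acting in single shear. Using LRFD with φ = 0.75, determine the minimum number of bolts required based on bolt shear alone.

11 bolts

A_b = π·1²/4 = 0.7854 in².
Per-bolt design strength φR_n = 0.75 × 84 × 0.7854 × 1 = 49.48 kips.
n ≥ 520 / 49.48 = 10.51 → use 11 bolts.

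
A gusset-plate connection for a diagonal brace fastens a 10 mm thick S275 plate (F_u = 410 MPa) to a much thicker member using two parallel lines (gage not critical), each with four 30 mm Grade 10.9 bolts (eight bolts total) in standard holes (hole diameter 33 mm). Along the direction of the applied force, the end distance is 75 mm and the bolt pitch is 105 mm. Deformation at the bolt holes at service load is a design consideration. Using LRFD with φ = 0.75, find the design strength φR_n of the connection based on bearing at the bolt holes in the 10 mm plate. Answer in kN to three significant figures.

1760 kN

Per bolt r_n = 1.2 l_c t F_u ≤ 2.4 d t F_u; upper limit = 2.4 × 30 × 10 × 410 / 1000 = 295.2 kN.
Edge bolt: l_c = 75 − 33/2 = 58.5 mm → 1.2 × 58.5 × 10 × 410 / 1000 = 287.8 → r_n = 287.8 kN.
Interior bolts: l_c = 105 − 33 = 72 mm → 1.2 × 72 × 10 × 410 / 1000 = 354.2 → r_n = 295.2 kN.
R_n = 2 × 287.8 + 6 × 295.2 = 2347 kN.
Design strength φR_n = 0.75 × 2347 = 1760 kN.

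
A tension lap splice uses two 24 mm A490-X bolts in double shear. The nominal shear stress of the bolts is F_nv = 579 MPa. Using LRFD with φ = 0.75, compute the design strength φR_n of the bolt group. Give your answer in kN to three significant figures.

A_b = π × 24² / 4 = 452.4 mm².
R_n = F_nv · A_b · n · n_s = 579 × 452.4 × 2 × 2 / 1000 = 1048 kN.
Design strength φR_n = 0.75 × 1048 = 786 kN.

786 kN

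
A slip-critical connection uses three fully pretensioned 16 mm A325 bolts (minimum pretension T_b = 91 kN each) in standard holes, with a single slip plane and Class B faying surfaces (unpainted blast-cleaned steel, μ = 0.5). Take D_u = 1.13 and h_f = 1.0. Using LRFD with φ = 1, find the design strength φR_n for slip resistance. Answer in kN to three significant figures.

R_n = μ · D_u · h_f · T_b · n_s · n_b = 0.5 × 1.13 × 1.0 × 91 × 1 × 3 = 154.2 kN.
Design strength φR_n = 1 × 154.2 = 154 kN.

154 kN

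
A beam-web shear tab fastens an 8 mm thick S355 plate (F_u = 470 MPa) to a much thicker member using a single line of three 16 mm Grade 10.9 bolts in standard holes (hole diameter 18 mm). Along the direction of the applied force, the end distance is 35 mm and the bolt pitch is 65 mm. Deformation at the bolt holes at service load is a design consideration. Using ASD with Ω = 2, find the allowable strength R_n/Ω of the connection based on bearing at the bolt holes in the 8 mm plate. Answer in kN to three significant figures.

Per bolt r_n = 1.2 l_c t F_u ≤ 2.4 d t F_u; upper limit = 2.4 × 16 × 8 × 470 / 1000 = 144.4 kN.
Edge bolt: l_c = 35 − 18/2 = 26 mm → 1.2 × 26 × 8 × 470 / 1000 = 117.3 → r_n = 117.3 kN.
Interior bolts: l_c = 65 − 18 = 47 mm → 1.2 × 47 × 8 × 470 / 1000 = 212.1 → r_n = 144.4 kN.
R_n = 1 × 117.3 + 2 × 144.4 = 406.1 kN.
Allowable strength R_n/Ω = 406.1 / 2 = 203 kN.

203 kN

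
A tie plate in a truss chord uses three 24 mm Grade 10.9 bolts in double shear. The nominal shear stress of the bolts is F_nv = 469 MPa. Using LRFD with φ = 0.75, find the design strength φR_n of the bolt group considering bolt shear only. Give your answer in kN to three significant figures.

A_b = π × 24² / 4 = 452.4 mm².
R_n = F_nv · A_b · n · n_s = 469 × 452.4 × 3 × 2 / 1000 = 1273 kN.
Design strength φR_n = 0.75 × 1273 = 955 kN.

955 kN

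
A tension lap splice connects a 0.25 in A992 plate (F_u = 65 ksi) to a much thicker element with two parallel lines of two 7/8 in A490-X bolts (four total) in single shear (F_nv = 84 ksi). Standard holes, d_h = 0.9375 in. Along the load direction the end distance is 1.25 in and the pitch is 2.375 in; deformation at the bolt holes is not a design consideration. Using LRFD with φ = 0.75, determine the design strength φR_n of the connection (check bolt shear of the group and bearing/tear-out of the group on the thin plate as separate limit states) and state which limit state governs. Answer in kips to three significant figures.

81.1 kips (bearing governs)

Bolt shear: A_b = π·0.875²/4 = 0.6013 in²; R_n = 84 × 0.6013 × 4 × 1 = 202 kips → 0.75 × 202 = 152 kips.
Bearing (1.5 l_c t F_u ≤ 3.0 d t F_u): upper limit = 3.0·0.875·0.25·65 = 42.66 kips.
  Edge l_c = 1.25 − 0.9375/2 = 0.7812 → r_n = 19.04 kips; interior l_c = 2.375 − 0.9375 = 1.438 → r_n = 35.04 kips.
  R_n,bearing = 2·19.04 + 2·35.04 = 108.2 kips → 0.75 × 108.2 = 81.1 kips.
Bearing governs: 81.1 kips.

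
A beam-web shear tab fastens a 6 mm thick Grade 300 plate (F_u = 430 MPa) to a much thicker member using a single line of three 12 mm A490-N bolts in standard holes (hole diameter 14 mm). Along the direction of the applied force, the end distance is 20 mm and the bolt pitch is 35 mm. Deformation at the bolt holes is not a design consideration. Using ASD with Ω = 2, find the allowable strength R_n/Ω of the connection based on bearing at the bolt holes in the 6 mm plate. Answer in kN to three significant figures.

106 kN

Per bolt r_n = 1.5 l_c t F_u ≤ 3.0 d t F_u; upper limit = 3.0 × 12 × 6 × 430 / 1000 = 92.88 kN.
Edge bolt: l_c = 20 − 14/2 = 13 mm → 1.5 × 13 × 6 × 430 / 1000 = 50.31 → r_n = 50.31 kN.
Interior bolts: l_c = 35 − 14 = 21 mm → 1.5 × 21 × 6 × 430 / 1000 = 81.27 → r_n = 81.27 kN.
R_n = 1 × 50.31 + 2 × 81.27 = 212.8 kN.
Allowable strength R_n/Ω = 212.8 / 2 = 106 kN.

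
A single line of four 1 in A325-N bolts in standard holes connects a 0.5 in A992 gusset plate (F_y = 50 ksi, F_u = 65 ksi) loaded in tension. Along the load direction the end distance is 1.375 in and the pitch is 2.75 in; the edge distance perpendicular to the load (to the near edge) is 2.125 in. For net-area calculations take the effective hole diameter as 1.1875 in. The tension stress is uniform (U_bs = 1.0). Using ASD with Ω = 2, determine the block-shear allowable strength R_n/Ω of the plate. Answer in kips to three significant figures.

Shear plane L_v = 1.375 + 3·2.75 = 9.625 in; A_gv = 9.625 × 0.5 = 4.812 in².
A_nv = (9.625 − 3.5·1.1875) × 0.5 = 2.734 in².
A_nt = (2.125 − 0.5·1.1875) × 0.5 = 0.7656 in².
0.6 F_u A_nv = 106.6 kips; 0.6 F_y A_gv = 144.4 kips → shear rupture governs the shear term.
R_n = 106.6 + 1.0 × 65 × 0.7656 = 156.4 kips.
Allowable strength R_n/Ω = 156.4 / 2 = 78.2 kips.

78.2 kips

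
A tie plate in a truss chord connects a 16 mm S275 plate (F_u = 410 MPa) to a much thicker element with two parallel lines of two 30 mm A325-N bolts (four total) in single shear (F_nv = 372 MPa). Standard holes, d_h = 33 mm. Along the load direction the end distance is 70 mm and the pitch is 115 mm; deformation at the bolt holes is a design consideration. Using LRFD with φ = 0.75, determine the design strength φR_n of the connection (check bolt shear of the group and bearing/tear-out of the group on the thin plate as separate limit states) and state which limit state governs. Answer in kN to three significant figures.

789 kN (bolt shear governs)

Bolt shear: A_b = π·30²/4 = 706.9 mm²; R_n = 372 × 706.9 × 4 × 1 / 1000 = 1052 kN → 0.75 × 1052 = 789 kN.
Bearing (1.2 l_c t F_u ≤ 2.4 d t F_u): upper limit = 2.4·30·16·410 / 1000 = 472.3 kN.
  Edge l_c = 70 − 33/2 = 53.5 → r_n = 421.2 kN; interior l_c = 115 − 33 = 82 → r_n = 472.3 kN.
  R_n,bearing = 2·421.2 + 2·472.3 = 1787 kN → 0.75 × 1787 = 1340 kN.
Bolt shear governs: 789 kN.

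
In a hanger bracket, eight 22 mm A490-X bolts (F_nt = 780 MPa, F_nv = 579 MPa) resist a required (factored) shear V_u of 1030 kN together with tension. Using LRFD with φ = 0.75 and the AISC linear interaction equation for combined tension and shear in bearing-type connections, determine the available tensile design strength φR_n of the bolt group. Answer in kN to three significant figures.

925 kN

A_b = π·22²/4 = 380.1 mm²; f_rv = 1030 × 1000 / (8 × 380.1) = 338.7 MPa.
F'_nt = 1.3 F_nt − (F_nt / φF_nv) f_rv = 1.3·780 − (780/(0.75·579))·338.7 = 405.6 MPa, capped at F_nt → F'_nt = 405.6 MPa.
R_n = F'_nt · A_b · n = 405.6 × 380.1 × 8 / 1000 = 1234 kN.
Design strength φR_n = 0.75 × 1234 = 925 kN.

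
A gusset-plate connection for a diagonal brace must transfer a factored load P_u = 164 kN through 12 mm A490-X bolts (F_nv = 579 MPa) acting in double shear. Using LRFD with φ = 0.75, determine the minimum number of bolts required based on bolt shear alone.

2 bolts

A_b = π·12²/4 = 113.1 mm².
Per-bolt design strength φR_n = 0.75 × 579 × 113.1 × 2 / 1000 = 98.23 kN.
n ≥ 164 / 98.23 = 1.67 → use 2 bolts.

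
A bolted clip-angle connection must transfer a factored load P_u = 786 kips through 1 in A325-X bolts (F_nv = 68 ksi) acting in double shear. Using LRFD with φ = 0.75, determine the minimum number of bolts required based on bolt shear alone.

A_b = π·1²/4 = 0.7854 in².
Per-bolt design strength φR_n = 0.75 × 68 × 0.7854 × 2 = 80.11 kips.
n ≥ 786 / 80.11 = 9.811 → use 10 bolts.

10 bolts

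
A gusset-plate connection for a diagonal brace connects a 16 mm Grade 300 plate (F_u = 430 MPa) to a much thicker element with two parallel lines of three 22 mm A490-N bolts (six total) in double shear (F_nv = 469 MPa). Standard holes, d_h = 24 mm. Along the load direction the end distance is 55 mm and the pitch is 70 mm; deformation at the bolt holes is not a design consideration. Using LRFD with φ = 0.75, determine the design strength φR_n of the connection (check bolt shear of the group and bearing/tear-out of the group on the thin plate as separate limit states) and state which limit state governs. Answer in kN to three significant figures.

Bolt shear: A_b = π·22²/4 = 380.1 mm²; R_n = 469 × 380.1 × 6 × 2 / 1000 = 2139 kN → 0.75 × 2139 = 1600 kN.
Bearing (1.5 l_c t F_u ≤ 3.0 d t F_u): upper limit = 3.0·22·16·430 / 1000 = 454.1 kN.
  Edge l_c = 55 − 24/2 = 43 → r_n = 443.8 kN; interior l_c = 70 − 24 = 46 → r_n = 454.1 kN.
  R_n,bearing = 2·443.8 + 4·454.1 = 2704 kN → 0.75 × 2704 = 2030 kN.
Bolt shear governs: 1600 kN.

1600 kN (bolt shear governs)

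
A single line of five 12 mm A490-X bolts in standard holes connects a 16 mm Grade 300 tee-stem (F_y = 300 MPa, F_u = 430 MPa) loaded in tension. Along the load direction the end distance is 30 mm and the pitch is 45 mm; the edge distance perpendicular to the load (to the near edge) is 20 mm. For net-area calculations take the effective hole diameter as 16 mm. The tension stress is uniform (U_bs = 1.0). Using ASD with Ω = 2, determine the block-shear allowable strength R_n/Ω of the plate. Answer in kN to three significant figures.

Shear plane L_v = 30 + 4·45 = 210 mm; A_gv = 210 × 16 = 3360 mm².
A_nv = (210 − 4.5·16) × 16 = 2208 mm².
A_nt = (20 − 0.5·16) × 16 = 192 mm².
0.6 F_u A_nv = 569.7 kN; 0.6 F_y A_gv = 604.8 kN → shear rupture governs the shear term.
R_n = 569.7 + 1.0 × 430 × 192 / 1000 = 652.2 kN.
Allowable strength R_n/Ω = 652.2 / 2 = 326 kN.

326 kN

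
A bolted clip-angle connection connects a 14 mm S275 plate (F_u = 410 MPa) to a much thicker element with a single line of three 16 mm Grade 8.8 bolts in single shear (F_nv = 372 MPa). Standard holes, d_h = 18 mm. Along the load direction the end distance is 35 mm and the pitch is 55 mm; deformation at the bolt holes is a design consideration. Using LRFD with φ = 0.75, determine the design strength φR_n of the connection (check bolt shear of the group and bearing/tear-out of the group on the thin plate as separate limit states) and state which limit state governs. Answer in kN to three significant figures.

168 kN (bolt shear governs)

Bolt shear: A_b = π·16²/4 = 201.1 mm²; R_n = 372 × 201.1 × 3 × 1 / 1000 = 224.4 kN → 0.75 × 224.4 = 168 kN.
Bearing (1.2 l_c t F_u ≤ 2.4 d t F_u): upper limit = 2.4·16·14·410 / 1000 = 220.4 kN.
  Edge l_c = 35 − 18/2 = 26 → r_n = 179.1 kN; interior l_c = 55 − 18 = 37 → r_n = 220.4 kN.
  R_n,bearing = 1·179.1 + 2·220.4 = 619.9 kN → 0.75 × 619.9 = 465 kN.
Bolt shear governs: 168 kN.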